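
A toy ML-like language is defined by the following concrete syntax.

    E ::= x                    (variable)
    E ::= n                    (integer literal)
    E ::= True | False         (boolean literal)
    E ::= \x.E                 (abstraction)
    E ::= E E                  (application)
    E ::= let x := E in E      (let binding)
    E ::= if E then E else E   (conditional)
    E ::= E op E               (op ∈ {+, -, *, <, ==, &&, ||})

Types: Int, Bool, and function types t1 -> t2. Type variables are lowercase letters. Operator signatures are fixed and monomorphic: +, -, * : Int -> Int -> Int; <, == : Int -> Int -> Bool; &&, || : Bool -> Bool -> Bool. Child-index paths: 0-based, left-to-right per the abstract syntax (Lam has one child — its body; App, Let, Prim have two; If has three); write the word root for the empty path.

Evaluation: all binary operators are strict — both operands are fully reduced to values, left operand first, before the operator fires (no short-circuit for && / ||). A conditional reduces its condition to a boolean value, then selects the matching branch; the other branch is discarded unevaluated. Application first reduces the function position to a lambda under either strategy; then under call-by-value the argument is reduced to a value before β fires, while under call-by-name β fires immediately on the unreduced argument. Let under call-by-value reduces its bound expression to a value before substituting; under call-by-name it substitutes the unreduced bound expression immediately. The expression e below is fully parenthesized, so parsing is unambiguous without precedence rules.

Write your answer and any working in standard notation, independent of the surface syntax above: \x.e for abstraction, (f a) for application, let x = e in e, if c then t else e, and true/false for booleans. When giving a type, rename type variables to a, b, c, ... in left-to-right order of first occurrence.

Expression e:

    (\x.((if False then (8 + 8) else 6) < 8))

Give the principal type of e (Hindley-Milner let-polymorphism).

Working:
  unify Bool ~ Bool
  unify Int ~ Int
  unify Int ~ Int
  unify Int ~ Int
  unify Int ~ Int
  unify Int ~ Int
\x._ : a -> Bool

Answer: a -> Bool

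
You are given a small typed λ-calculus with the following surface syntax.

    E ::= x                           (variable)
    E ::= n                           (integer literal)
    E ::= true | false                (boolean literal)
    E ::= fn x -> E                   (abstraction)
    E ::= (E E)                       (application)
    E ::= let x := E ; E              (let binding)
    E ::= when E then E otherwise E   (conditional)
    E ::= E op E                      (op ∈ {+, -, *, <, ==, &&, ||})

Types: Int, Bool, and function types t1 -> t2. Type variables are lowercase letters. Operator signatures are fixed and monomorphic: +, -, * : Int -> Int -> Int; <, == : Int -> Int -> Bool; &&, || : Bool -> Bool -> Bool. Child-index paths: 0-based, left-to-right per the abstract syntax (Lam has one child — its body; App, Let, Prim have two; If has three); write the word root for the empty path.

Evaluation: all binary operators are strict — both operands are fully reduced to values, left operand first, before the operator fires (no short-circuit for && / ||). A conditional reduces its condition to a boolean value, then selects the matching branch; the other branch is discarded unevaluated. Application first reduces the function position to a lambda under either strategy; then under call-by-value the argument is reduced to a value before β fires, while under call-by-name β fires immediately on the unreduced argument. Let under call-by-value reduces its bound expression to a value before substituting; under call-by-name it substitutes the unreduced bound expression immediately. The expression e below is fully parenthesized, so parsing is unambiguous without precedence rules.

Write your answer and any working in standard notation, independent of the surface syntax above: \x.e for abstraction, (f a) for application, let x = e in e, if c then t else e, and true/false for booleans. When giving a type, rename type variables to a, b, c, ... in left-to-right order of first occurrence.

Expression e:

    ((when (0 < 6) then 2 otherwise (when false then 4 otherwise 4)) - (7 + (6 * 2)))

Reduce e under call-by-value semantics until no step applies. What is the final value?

Answer: -17

Working:
step 0: ((if (0 < 6) then 2 else (if false then 4 else 4)) - (7 + (6 * 2)))
step 1: [delta@0.0] ((if true then 2 else (if false then 4 else 4)) - (7 + (6 * 2)))
step 2: [if@0] (2 - (7 + (6 * 2)))
step 3: [delta@1.1] (2 - (7 + 12))
step 4: [delta@1] (2 - 19)
step 5: [delta@root] -17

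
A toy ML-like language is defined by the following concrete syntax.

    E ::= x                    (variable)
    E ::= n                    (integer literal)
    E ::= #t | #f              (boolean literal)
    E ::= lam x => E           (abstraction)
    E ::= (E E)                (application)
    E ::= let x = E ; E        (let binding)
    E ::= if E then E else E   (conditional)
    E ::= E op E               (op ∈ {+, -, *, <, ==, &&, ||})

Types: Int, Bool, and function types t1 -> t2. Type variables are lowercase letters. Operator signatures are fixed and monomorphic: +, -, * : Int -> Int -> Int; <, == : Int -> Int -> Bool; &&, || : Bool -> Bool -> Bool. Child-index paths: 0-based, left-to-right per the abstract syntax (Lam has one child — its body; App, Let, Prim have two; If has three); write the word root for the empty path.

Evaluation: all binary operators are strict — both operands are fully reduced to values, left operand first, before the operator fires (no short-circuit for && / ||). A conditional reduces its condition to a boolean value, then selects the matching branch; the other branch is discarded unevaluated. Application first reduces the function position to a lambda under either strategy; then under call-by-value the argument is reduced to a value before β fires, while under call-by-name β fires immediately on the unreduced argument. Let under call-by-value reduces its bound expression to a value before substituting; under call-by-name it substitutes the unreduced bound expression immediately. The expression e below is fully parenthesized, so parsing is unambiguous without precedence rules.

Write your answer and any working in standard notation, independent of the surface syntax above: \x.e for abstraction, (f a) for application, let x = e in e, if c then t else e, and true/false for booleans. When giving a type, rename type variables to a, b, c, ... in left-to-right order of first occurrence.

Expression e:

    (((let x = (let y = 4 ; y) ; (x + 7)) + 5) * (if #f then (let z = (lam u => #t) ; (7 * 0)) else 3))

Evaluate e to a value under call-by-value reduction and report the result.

Answer: 48

Derivation:
step 0: (((let x = (let y = 4 in y) in (x + 7)) + 5) * (if false then (let z = (\u.true) in (7 * 0)) else 3))
step 1: [let@0.0.0] (((let x = 4 in (x + 7)) + 5) * (if false then (let z = (\u.true) in (7 * 0)) else 3))
step 2: [let@0.0] (((4 + 7) + 5) * (if false then (let z = (\u.true) in (7 * 0)) else 3))
step 3: [delta@0.0] ((11 + 5) * (if false then (let z = (\u.true) in (7 * 0)) else 3))
step 4: [delta@0] (16 * (if false then (let z = (\u.true) in (7 * 0)) else 3))
step 5: [if@1] (16 * 3)
step 6: [delta@root] 48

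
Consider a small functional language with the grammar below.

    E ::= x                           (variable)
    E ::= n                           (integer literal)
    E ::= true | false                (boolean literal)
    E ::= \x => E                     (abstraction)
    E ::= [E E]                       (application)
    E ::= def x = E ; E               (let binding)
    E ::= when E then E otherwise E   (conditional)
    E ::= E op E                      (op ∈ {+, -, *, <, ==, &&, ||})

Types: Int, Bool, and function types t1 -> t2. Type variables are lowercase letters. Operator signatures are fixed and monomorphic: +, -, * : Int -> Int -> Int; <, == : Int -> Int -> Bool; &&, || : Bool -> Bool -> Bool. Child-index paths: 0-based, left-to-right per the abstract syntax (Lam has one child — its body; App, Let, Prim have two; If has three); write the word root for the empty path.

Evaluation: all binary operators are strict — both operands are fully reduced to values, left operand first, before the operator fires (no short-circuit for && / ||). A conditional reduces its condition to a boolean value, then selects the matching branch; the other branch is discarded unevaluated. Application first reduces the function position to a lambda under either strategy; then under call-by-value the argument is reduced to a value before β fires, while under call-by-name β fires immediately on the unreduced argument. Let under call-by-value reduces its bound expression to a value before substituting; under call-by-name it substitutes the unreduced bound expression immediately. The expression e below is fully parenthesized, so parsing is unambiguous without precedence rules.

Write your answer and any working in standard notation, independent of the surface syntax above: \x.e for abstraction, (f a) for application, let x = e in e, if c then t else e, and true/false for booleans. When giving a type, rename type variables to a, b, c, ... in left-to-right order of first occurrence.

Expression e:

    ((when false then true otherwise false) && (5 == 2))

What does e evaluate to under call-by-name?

Working:
step 0: ((if false then true else false) && (5 == 2))
step 1: [if@0] (false && (5 == 2))
step 2: [delta@1] (false && false)
step 3: [delta@root] false

Answer: false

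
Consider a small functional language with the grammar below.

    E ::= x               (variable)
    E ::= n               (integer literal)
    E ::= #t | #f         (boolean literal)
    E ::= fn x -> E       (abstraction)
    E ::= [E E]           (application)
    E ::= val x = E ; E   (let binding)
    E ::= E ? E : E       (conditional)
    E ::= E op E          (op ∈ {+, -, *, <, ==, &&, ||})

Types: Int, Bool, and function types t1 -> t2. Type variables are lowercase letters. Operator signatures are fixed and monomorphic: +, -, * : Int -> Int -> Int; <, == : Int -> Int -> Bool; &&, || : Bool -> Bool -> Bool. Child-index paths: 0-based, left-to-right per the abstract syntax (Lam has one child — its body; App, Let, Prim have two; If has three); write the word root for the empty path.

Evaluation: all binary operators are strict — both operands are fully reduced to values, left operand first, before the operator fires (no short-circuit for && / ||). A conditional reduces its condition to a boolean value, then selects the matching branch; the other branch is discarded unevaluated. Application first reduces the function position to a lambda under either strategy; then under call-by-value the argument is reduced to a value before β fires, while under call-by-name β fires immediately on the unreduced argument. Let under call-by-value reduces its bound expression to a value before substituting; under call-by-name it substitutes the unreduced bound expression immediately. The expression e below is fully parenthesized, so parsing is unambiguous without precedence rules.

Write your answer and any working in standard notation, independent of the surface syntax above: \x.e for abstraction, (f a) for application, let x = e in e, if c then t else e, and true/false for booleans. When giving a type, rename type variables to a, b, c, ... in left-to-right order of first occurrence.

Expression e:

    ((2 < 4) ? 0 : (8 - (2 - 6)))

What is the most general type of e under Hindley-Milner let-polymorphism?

Trace:
  unify Int ~ Int
  unify Int ~ Int
  unify Bool ~ Bool
  unify Int ~ Int
  unify Int ~ Int
  unify Int ~ Int
  unify Int ~ Int
  unify Int ~ Int

Answer: Int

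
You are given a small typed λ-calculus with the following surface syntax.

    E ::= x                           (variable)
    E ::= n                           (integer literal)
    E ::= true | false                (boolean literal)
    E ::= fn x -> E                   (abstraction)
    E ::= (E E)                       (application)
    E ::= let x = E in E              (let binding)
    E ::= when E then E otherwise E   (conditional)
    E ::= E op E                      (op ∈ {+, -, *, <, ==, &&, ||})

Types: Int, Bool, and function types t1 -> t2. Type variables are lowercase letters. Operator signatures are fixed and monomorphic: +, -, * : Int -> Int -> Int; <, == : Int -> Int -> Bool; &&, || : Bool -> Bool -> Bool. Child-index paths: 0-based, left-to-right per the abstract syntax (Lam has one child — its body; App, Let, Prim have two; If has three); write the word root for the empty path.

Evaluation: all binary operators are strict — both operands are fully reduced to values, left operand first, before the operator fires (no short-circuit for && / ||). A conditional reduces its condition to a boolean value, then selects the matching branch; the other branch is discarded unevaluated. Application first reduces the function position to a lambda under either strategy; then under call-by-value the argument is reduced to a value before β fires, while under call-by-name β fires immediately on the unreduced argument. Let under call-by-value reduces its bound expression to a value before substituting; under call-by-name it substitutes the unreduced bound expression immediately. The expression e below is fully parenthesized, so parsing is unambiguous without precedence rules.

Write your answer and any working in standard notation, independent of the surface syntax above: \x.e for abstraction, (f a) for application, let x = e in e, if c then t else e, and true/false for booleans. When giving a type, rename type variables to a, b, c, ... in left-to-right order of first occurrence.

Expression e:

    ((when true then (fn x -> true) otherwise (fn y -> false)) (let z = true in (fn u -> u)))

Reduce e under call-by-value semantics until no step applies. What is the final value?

Working:
step 0: ((if true then (\x.true) else (\y.false)) (let z = true in (\u.u)))
step 1: [if@0] ((\x.true) (let z = true in (\u.u)))
step 2: [let@1] ((\x.true) (\u.u))
step 3: [beta@root] true

Answer: true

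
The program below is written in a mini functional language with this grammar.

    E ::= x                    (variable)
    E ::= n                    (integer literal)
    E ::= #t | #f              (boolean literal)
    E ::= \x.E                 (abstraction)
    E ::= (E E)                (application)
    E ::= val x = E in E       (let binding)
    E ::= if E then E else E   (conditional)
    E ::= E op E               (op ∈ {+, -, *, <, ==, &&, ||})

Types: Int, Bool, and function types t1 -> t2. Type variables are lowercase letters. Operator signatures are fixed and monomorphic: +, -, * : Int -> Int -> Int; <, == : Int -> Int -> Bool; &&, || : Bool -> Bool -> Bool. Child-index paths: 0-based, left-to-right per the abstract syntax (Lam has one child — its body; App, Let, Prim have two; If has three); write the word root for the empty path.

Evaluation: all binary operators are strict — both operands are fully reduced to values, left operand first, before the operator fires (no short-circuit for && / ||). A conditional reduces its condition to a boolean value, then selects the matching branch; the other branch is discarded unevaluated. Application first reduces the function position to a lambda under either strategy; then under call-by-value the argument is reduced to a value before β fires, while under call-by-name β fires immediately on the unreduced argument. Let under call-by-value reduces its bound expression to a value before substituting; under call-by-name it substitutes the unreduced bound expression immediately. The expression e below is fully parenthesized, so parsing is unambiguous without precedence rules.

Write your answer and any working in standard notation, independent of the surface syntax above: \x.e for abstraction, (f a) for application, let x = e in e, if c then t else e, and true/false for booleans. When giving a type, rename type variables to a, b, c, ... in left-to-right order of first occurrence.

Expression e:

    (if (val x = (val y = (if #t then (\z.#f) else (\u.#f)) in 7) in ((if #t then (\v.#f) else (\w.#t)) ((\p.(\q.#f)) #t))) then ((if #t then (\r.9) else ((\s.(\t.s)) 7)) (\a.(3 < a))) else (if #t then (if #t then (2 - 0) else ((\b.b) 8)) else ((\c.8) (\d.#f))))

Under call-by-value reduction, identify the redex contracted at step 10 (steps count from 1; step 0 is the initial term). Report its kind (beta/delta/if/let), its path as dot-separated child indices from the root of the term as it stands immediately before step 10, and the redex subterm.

Answer: delta at root : (2 - 0)

Derivation:
step 0: (if (let x = (let y = (if true then (\z.false) else (\u.false)) in 7) in ((if true then (\v.false) else (\w.true)) ((\p.(\q.false)) true))) then ((if true then (\r.9) else ((\s.(\t.s)) 7)) (\a.(3 < a))) else (if true then (if true then (2 - 0) else ((\b.b) 8)) else ((\c.8) (\d.false))))
step 1: [if@0.0.0] (if (let x = (let y = (\z.false) in 7) in ((if true then (\v.false) else (\w.true)) ((\p.(\q.false)) true))) then ((if true then (\r.9) else ((\s.(\t.s)) 7)) (\a.(3 < a))) else (if true then (if true then (2 - 0) else ((\b.b) 8)) else ((\c.8) (\d.false))))
step 2: [let@0.0] (if (let x = 7 in ((if true then (\v.false) else (\w.true)) ((\p.(\q.false)) true))) then ((if true then (\r.9) else ((\s.(\t.s)) 7)) (\a.(3 < a))) else (if true then (if true then (2 - 0) else ((\b.b) 8)) else ((\c.8) (\d.false))))
step 3: [let@0] (if ((if true then (\v.false) else (\w.true)) ((\p.(\q.false)) true)) then ((if true then (\r.9) else ((\s.(\t.s)) 7)) (\a.(3 < a))) else (if true then (if true then (2 - 0) else ((\b.b) 8)) else ((\c.8) (\d.false))))
step 4: [if@0.0] (if ((\v.false) ((\p.(\q.false)) true)) then ((if true then (\r.9) else ((\s.(\t.s)) 7)) (\a.(3 < a))) else (if true then (if true then (2 - 0) else ((\b.b) 8)) else ((\c.8) (\d.false))))
step 5: [beta@0.1] (if ((\v.false) (\q.false)) then ((if true then (\r.9) else ((\s.(\t.s)) 7)) (\a.(3 < a))) else (if true then (if true then (2 - 0) else ((\b.b) 8)) else ((\c.8) (\d.false))))
step 6: [beta@0] (if false then ((if true then (\r.9) else ((\s.(\t.s)) 7)) (\a.(3 < a))) else (if true then (if true then (2 - 0) else ((\b.b) 8)) else ((\c.8) (\d.false))))
step 7: [if@root] (if true then (if true then (2 - 0) else ((\b.b) 8)) else ((\c.8) (\d.false)))
step 8: [if@root] (if true then (2 - 0) else ((\b.b) 8))
step 9: [if@root] (2 - 0)
step 10: [delta@root] 2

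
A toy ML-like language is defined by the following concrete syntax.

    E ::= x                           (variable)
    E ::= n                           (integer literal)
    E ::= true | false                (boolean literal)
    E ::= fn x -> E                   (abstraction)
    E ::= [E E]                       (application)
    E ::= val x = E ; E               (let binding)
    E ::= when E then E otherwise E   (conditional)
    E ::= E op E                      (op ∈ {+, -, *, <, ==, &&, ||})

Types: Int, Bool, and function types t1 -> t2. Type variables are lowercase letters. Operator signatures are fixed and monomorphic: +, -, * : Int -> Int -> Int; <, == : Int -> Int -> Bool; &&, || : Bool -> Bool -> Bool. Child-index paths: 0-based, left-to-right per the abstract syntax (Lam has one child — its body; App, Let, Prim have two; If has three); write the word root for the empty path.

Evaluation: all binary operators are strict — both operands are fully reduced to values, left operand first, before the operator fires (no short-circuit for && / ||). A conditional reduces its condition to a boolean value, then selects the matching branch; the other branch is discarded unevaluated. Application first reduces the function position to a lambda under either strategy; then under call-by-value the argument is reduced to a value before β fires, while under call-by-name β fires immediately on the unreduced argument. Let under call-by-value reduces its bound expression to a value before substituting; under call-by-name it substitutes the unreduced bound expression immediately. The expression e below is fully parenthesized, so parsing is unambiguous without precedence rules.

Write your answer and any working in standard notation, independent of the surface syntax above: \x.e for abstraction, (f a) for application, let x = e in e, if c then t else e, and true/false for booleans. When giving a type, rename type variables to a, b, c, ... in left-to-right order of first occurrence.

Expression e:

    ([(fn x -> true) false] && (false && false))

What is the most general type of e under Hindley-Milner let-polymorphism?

Answer: Bool

Trace:
\x._ : a -> Bool
  unify a -> Bool ~ Bool -> b
  unify a ~ Bool
  unify Bool ~ b
_ _ : Bool
  unify Bool ~ Bool
  unify Bool ~ Bool
  unify Bool ~ Bool
  unify Bool ~ Bool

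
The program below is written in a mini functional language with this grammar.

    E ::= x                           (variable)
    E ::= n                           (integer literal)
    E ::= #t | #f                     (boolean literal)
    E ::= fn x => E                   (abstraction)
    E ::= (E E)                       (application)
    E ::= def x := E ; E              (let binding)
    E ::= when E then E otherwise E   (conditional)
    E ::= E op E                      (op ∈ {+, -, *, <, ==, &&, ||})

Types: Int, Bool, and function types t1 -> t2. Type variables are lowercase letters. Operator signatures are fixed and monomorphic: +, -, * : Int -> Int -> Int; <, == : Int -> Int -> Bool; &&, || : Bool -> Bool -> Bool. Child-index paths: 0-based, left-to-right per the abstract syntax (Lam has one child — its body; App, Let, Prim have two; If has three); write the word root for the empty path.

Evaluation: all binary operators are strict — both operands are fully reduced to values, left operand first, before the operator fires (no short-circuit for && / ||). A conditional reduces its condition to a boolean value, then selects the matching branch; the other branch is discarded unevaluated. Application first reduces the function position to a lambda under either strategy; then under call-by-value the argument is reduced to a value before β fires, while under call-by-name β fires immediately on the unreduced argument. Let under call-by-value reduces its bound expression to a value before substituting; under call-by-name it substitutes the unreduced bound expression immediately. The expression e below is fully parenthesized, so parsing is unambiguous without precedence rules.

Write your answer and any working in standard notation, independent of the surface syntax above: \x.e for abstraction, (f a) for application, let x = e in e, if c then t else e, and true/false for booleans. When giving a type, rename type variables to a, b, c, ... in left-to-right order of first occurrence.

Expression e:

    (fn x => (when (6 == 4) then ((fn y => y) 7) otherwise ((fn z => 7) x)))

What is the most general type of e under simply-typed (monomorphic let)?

Answer: a -> Int

Derivation:
  unify Int ~ Int
  unify Int ~ Int
  unify Bool ~ Bool
y : b
\y._ : b -> b
  unify b -> b ~ Int -> c
  unify b ~ Int
  unify Int ~ c
_ _ : Int
\z._ : d -> Int
x : a
  unify d -> Int ~ a -> e
  unify d ~ a
  unify Int ~ e
_ _ : Int
  unify Int ~ Int
\x._ : a -> Int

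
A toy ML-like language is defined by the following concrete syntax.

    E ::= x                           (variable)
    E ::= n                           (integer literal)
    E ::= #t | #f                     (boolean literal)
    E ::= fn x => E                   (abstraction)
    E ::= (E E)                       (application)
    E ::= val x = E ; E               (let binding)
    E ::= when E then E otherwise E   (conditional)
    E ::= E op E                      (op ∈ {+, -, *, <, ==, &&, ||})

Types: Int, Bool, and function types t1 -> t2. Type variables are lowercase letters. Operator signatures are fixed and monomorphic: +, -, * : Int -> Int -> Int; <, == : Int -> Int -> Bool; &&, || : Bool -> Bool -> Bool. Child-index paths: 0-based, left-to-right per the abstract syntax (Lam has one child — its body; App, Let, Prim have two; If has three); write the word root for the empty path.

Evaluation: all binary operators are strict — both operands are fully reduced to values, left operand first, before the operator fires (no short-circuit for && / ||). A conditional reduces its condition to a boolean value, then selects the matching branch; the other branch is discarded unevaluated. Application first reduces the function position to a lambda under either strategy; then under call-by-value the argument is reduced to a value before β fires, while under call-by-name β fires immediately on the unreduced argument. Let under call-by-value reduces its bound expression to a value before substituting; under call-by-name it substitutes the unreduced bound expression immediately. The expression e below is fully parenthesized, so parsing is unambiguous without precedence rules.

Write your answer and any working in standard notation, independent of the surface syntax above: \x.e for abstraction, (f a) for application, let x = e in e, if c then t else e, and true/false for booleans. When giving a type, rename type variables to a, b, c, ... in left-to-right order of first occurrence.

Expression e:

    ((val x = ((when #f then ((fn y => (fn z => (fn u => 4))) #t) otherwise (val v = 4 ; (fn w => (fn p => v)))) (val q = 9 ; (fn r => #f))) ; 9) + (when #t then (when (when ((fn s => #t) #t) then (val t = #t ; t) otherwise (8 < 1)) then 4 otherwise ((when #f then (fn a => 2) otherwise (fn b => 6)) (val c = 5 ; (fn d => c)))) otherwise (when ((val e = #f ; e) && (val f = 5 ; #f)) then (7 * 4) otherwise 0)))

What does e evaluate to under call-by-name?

Working:
step 0: ((let x = ((if false then ((\y.(\z.(\u.4))) true) else (let v = 4 in (\w.(\p.v)))) (let q = 9 in (\r.false))) in 9) + (if true then (if (if ((\s.true) true) then (let t = true in t) else (8 < 1)) then 4 else ((if false then (\a.2) else (\b.6)) (let c = 5 in (\d.c)))) else (if ((let e = false in e) && (let f = 5 in false)) then (7 * 4) else 0)))
step 1: [let@0] (9 + (if true then (if (if ((\s.true) true) then (let t = true in t) else (8 < 1)) then 4 else ((if false then (\a.2) else (\b.6)) (let c = 5 in (\d.c)))) else (if ((let e = false in e) && (let f = 5 in false)) then (7 * 4) else 0)))
step 2: [if@1] (9 + (if (if ((\s.true) true) then (let t = true in t) else (8 < 1)) then 4 else ((if false then (\a.2) else (\b.6)) (let c = 5 in (\d.c)))))
step 3: [beta@1.0.0] (9 + (if (if true then (let t = true in t) else (8 < 1)) then 4 else ((if false then (\a.2) else (\b.6)) (let c = 5 in (\d.c)))))
step 4: [if@1.0] (9 + (if (let t = true in t) then 4 else ((if false then (\a.2) else (\b.6)) (let c = 5 in (\d.c)))))
step 5: [let@1.0] (9 + (if true then 4 else ((if false then (\a.2) else (\b.6)) (let c = 5 in (\d.c)))))
step 6: [if@1] (9 + 4)
step 7: [delta@root] 13

Answer: 13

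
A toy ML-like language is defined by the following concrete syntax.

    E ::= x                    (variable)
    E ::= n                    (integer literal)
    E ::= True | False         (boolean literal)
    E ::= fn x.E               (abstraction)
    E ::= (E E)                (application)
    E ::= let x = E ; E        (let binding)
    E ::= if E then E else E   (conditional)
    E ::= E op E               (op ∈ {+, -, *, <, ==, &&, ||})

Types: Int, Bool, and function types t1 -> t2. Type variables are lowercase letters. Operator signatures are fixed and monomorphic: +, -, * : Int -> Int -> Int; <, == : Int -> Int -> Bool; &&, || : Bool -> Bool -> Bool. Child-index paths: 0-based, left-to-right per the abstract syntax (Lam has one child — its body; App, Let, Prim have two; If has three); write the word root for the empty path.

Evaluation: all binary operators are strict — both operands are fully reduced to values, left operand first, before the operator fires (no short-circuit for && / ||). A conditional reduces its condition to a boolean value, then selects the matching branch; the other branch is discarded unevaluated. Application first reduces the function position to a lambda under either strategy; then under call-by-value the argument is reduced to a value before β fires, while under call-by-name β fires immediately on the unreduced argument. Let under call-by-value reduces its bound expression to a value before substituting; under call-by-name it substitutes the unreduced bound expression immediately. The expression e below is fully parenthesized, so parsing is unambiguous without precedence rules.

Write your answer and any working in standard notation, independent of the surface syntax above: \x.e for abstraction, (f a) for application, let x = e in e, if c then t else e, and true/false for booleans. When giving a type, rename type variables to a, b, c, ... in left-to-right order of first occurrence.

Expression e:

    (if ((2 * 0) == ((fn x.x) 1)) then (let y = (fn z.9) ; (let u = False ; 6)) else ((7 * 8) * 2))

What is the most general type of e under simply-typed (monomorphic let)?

Answer: Int

Working:
  unify Int ~ Int
  unify Int ~ Int
  unify Int ~ Int
x : a
\x._ : a -> a
  unify a -> a ~ Int -> b
  unify a ~ Int
  unify Int ~ b
_ _ : Int
  unify Int ~ Int
  unify Bool ~ Bool
\z._ : c -> Int
let y : c -> Int
let u : Bool
  unify Int ~ Int
  unify Int ~ Int
  unify Int ~ Int
  unify Int ~ Int
  unify Int ~ Int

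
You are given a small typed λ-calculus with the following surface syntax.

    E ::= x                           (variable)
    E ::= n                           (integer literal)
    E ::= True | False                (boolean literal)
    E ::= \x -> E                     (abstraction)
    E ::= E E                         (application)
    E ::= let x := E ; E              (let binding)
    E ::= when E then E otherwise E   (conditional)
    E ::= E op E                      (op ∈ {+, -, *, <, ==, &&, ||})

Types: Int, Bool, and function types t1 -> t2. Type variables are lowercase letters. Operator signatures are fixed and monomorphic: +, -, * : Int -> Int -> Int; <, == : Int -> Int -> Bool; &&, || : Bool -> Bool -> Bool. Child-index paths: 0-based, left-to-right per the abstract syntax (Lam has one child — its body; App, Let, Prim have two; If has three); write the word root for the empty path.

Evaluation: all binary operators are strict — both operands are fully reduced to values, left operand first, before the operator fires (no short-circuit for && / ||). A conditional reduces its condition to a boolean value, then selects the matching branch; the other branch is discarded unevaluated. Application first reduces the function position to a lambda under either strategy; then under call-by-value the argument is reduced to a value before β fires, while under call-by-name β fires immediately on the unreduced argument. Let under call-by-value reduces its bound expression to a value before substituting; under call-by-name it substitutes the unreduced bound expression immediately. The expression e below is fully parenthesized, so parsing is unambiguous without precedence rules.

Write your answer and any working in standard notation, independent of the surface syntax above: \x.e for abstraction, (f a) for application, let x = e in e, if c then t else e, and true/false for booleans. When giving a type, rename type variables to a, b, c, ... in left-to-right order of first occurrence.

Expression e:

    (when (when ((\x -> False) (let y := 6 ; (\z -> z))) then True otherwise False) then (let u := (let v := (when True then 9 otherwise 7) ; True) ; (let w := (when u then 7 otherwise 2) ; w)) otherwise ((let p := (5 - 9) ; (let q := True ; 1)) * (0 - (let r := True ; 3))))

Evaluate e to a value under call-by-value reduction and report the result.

Derivation:
step 0: (if (if ((\x.false) (let y = 6 in (\z.z))) then true else false) then (let u = (let v = (if true then 9 else 7) in true) in (let w = (if u then 7 else 2) in w)) else ((let p = (5 - 9) in (let q = true in 1)) * (0 - (let r = true in 3))))
step 1: [let@0.0.1] (if (if ((\x.false) (\z.z)) then true else false) then (let u = (let v = (if true then 9 else 7) in true) in (let w = (if u then 7 else 2) in w)) else ((let p = (5 - 9) in (let q = true in 1)) * (0 - (let r = true in 3))))
step 2: [beta@0.0] (if (if false then true else false) then (let u = (let v = (if true then 9 else 7) in true) in (let w = (if u then 7 else 2) in w)) else ((let p = (5 - 9) in (let q = true in 1)) * (0 - (let r = true in 3))))
step 3: [if@0] (if false then (let u = (let v = (if true then 9 else 7) in true) in (let w = (if u then 7 else 2) in w)) else ((let p = (5 - 9) in (let q = true in 1)) * (0 - (let r = true in 3))))
step 4: [if@root] ((let p = (5 - 9) in (let q = true in 1)) * (0 - (let r = true in 3)))
step 5: [delta@0.0] ((let p = -4 in (let q = true in 1)) * (0 - (let r = true in 3)))
step 6: [let@0] ((let q = true in 1) * (0 - (let r = true in 3)))
step 7: [let@0] (1 * (0 - (let r = true in 3)))
step 8: [let@1.1] (1 * (0 - 3))
step 9: [delta@1] (1 * -3)
step 10: [delta@root] -3

Answer: -3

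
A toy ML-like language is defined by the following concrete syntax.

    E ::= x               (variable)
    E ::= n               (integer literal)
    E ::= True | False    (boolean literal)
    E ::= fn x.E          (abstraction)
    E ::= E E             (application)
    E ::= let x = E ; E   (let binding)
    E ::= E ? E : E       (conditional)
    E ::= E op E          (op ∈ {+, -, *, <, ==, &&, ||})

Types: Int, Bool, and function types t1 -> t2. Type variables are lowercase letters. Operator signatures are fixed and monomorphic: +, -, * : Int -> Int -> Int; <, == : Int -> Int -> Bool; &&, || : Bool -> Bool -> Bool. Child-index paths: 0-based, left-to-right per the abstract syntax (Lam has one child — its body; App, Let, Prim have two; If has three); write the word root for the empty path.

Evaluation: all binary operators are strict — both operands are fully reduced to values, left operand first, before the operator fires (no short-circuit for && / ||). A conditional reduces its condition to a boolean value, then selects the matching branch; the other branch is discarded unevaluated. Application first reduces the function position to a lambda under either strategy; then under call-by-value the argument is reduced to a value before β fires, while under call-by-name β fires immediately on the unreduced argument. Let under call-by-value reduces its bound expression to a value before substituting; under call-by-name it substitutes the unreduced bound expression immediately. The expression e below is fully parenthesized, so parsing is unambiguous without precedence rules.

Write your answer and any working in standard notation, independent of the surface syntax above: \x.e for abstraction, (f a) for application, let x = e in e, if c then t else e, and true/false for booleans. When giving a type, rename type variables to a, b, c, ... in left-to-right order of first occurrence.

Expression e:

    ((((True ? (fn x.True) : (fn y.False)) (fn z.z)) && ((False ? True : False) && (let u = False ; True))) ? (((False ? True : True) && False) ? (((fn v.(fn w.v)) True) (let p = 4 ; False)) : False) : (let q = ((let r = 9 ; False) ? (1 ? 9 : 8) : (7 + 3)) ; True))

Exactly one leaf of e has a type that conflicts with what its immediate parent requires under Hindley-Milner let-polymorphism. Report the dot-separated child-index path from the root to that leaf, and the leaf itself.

Working:
  unify Bool ~ Bool
\x._ : a -> Bool
\y._ : b -> Bool
  unify a -> Bool ~ b -> Bool
  unify a ~ b
  unify Bool ~ Bool
z : c
\z._ : c -> c
  unify b -> Bool ~ (c -> c) -> d
  unify b ~ c -> c
  unify Bool ~ d
_ _ : Bool
  unify Bool ~ Bool
  unify Bool ~ Bool
  unify Bool ~ Bool
  unify Bool ~ Bool
let u : Bool
  unify Bool ~ Bool
  unify Bool ~ Bool
  unify Bool ~ Bool
  unify Bool ~ Bool
  unify Bool ~ Bool
  unify Bool ~ Bool
  unify Bool ~ Bool
  unify Bool ~ Bool
v : e
\w._ : f -> e
\v._ : e -> f -> e
  unify e -> f -> e ~ Bool -> g
  unify e ~ Bool
  unify f -> Bool ~ g
_ _ : f -> Bool
let p : Int
  unify f -> Bool ~ Bool -> h
  unify f ~ Bool
  unify Bool ~ h
_ _ : Bool
  unify Bool ~ Bool
let r : Int
  unify Bool ~ Bool
  unify Int ~ Bool
  FAIL: mismatch Int ~ Bool

Answer: 2.0.1.0 : 1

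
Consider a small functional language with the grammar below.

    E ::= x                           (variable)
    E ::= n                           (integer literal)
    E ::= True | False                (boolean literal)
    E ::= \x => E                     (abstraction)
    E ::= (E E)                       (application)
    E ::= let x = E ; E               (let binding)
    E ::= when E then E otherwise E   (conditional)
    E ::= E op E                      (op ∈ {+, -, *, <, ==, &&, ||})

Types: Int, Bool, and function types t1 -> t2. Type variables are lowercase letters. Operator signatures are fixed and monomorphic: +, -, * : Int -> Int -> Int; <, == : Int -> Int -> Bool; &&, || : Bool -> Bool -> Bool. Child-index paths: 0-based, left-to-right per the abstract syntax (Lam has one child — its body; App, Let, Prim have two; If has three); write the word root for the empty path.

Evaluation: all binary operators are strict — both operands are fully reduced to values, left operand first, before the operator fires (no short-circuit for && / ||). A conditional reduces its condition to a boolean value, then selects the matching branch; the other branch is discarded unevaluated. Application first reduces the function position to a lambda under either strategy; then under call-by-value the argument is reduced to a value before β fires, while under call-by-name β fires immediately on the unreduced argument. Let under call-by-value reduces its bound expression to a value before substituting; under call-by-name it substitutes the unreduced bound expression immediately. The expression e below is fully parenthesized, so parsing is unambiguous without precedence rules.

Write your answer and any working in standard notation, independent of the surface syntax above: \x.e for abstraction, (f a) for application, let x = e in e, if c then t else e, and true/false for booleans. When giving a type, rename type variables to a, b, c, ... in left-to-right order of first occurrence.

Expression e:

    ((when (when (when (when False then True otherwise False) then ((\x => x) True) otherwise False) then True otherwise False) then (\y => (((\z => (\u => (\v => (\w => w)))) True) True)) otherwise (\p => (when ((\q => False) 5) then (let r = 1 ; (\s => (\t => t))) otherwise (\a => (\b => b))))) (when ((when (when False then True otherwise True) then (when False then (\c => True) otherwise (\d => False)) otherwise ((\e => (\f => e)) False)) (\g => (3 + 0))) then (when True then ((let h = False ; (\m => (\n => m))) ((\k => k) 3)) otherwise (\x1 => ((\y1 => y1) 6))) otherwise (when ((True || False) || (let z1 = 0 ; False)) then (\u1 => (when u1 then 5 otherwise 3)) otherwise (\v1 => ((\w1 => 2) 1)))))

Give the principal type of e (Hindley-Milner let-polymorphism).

Answer: a -> b -> b

Trace:
  unify Bool ~ Bool
  unify Bool ~ Bool
  unify Bool ~ Bool
x : a
\x._ : a -> a
  unify a -> a ~ Bool -> b
  unify a ~ Bool
  unify Bool ~ b
_ _ : Bool
  unify Bool ~ Bool
  unify Bool ~ Bool
  unify Bool ~ Bool
  unify Bool ~ Bool
w : g
\w._ : g -> g
\v._ : f -> g -> g
\u._ : e -> f -> g -> g
\z._ : d -> e -> f -> g -> g
  unify d -> e -> f -> g -> g ~ Bool -> h
  unify d ~ Bool
  unify e -> f -> g -> g ~ h
_ _ : e -> f -> g -> g
  unify e -> f -> g -> g ~ Bool -> i
  unify e ~ Bool
  unify f -> g -> g ~ i
_ _ : f -> g -> g
\y._ : c -> f -> g -> g
\q._ : k -> Bool
  unify k -> Bool ~ Int -> l
  unify k ~ Int
  unify Bool ~ l
_ _ : Bool
  unify Bool ~ Bool
let r : Int
t : n
\t._ : n -> n
\s._ : m -> n -> n
b : p
\b._ : p -> p
\a._ : o -> p -> p
  unify m -> n -> n ~ o -> p -> p
  unify m ~ o
  unify n -> n ~ p -> p
  unify n ~ p
  unify p ~ p
\p._ : j -> o -> p -> p
  unify c -> f -> g -> g ~ j -> o -> p -> p
  unify c ~ j
  unify f -> g -> g ~ o -> p -> p
  unify f ~ o
  unify g -> g ~ p -> p
  unify g ~ p
  unify p ~ p
  unify Bool ~ Bool
  unify Bool ~ Bool
  unify Bool ~ Bool
  unify Bool ~ Bool
\c._ : q -> Bool
\d._ : r -> Bool
  unify q -> Bool ~ r -> Bool
  unify q ~ r
  unify Bool ~ Bool
e : s
\f._ : t -> s
\e._ : s -> t -> s
  unify s -> t -> s ~ Bool -> u
  unify s ~ Bool
  unify t -> Bool ~ u
_ _ : t -> Bool
  unify r -> Bool ~ t -> Bool
  unify r ~ t
  unify Bool ~ Bool
  unify Int ~ Int
  unify Int ~ Int
\g._ : v -> Int
  unify t -> Bool ~ (v -> Int) -> w
  unify t ~ v -> Int
  unify Bool ~ w
_ _ : Bool
  unify Bool ~ Bool
  unify Bool ~ Bool
let h : Bool
m : x
\n._ : y -> x
\m._ : x -> y -> x
k : z
\k._ : z -> z
  unify z -> z ~ Int -> t26
  unify z ~ Int
  unify Int ~ t26
_ _ : Int
  unify x -> y -> x ~ Int -> t27
  unify x ~ Int
  unify y -> Int ~ t27
_ _ : y -> Int
y1 : t29
\y1._ : t29 -> t29
  unify t29 -> t29 ~ Int -> t30
  unify t29 ~ Int
  unify Int ~ t30
_ _ : Int
\x1._ : t28 -> Int
  unify y -> Int ~ t28 -> Int
  unify y ~ t28
  unify Int ~ Int
  unify Bool ~ Bool
  unify Bool ~ Bool
  unify Bool ~ Bool
let z1 : Int
  unify Bool ~ Bool
  unify Bool ~ Bool
u1 : t31
  unify t31 ~ Bool
  unify Int ~ Int
\u1._ : Bool -> Int
\w1._ : t33 -> Int
  unify t33 -> Int ~ Int -> t34
  unify t33 ~ Int
  unify Int ~ t34
_ _ : Int
\v1._ : t32 -> Int
  unify Bool -> Int ~ t32 -> Int
  unify Bool ~ t32
  unify Int ~ Int
  unify t28 -> Int ~ Bool -> Int
  unify t28 ~ Bool
  unify Int ~ Int
  unify j -> o -> p -> p ~ (Bool -> Int) -> t35
  unify j ~ Bool -> Int
  unify o -> p -> p ~ t35
_ _ : o -> p -> p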